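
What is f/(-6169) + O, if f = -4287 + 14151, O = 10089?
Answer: 62229177/6169 ≈ 10087.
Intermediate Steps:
f = 9864
f/(-6169) + O = 9864/(-6169) + 10089 = 9864*(-1/6169) + 10089 = -9864/6169 + 10089 = 62229177/6169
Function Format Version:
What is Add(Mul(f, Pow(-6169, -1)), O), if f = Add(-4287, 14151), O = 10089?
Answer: Rational(62229177, 6169) ≈ 10087.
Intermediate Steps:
f = 9864
Add(Mul(f, Pow(-6169, -1)), O) = Add(Mul(9864, Pow(-6169, -1)), 10089) = Add(Mul(9864, Rational(-1, 6169)), 10089) = Add(Rational(-9864, 6169), 10089) = Rational(62229177, 6169)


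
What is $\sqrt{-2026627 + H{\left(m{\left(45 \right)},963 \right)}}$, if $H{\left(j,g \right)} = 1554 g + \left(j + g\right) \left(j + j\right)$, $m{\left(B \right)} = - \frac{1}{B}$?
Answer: $\frac{i \sqrt{1073589793}}{45} \approx 728.13 i$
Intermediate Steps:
$H{\left(j,g \right)} = 1554 g + 2 j \left(g + j\right)$ ($H{\left(j,g \right)} = 1554 g + \left(g + j\right) 2 j = 1554 g + 2 j \left(g + j\right)$)
$\sqrt{-2026627 + H{\left(m{\left(45 \right)},963 \right)}} = \sqrt{-2026627 + \left(2 \left(- \frac{1}{45}\right)^{2} + 1554 \cdot 963 + 2 \cdot 963 \left(- \frac{1}{45}\right)\right)} = \sqrt{-2026627 + \left(2 \left(\left(-1\right) \frac{1}{45}\right)^{2} + 1496502 + 2 \cdot 963 \left(\left(-1\right) \frac{1}{45}\right)\right)} = \sqrt{-2026627 + \left(2 \left(- \frac{1}{45}\right)^{2} + 1496502 + 2 \cdot 963 \left(- \frac{1}{45}\right)\right)} = \sqrt{-2026627 + \left(2 \cdot \frac{1}{2025} + 1496502 - \frac{214}{5}\right)} = \sqrt{-2026627 + \left(\frac{2}{2025} + 1496502 - \frac{214}{5}\right)} = \sqrt{-2026627 + \frac{3030329882}{2025}} = \sqrt{- \frac{1073589793}{2025}} = \frac{i \sqrt{1073589793}}{45}$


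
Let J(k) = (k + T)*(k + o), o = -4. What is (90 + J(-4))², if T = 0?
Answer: 14884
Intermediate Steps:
J(k) = k*(-4 + k) (J(k) = (k + 0)*(k - 4) = k*(-4 + k))
(90 + J(-4))² = (90 - 4*(-4 - 4))² = (90 - 4*(-8))² = (90 + 32)² = 122² = 14884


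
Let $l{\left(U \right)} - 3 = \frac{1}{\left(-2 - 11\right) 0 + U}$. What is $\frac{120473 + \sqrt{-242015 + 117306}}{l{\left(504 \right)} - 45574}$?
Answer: $- \frac{60718392}{22967783} - \frac{504 i \sqrt{124709}}{22967783} \approx -2.6436 - 0.0077493 i$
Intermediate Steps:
$l{\left(U \right)} = 3 + \frac{1}{U}$ ($l{\left(U \right)} = 3 + \frac{1}{\left(-2 - 11\right) 0 + U} = 3 + \frac{1}{\left(-13\right) 0 + U} = 3 + \frac{1}{0 + U} = 3 + \frac{1}{U}$)
$\frac{120473 + \sqrt{-242015 + 117306}}{l{\left(504 \right)} - 45574} = \frac{120473 + \sqrt{-242015 + 117306}}{\left(3 + \frac{1}{504}\right) - 45574} = \frac{120473 + \sqrt{-124709}}{\left(3 + \frac{1}{504}\right) - 45574} = \frac{120473 + i \sqrt{124709}}{\frac{1513}{504} - 45574} = \frac{120473 + i \sqrt{124709}}{- \frac{22967783}{504}} = \left(120473 + i \sqrt{124709}\right) \left(- \frac{504}{22967783}\right) = - \frac{60718392}{22967783} - \frac{504 i \sqrt{124709}}{22967783}$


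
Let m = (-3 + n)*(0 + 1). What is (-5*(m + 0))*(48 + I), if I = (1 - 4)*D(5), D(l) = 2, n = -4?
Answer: 1470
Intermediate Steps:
m = -7 (m = (-3 - 4)*(0 + 1) = -7*1 = -7)
I = -6 (I = (1 - 4)*2 = -3*2 = -6)
(-5*(m + 0))*(48 + I) = (-5*(-7 + 0))*(48 - 6) = -5*(-7)*42 = 35*42 = 1470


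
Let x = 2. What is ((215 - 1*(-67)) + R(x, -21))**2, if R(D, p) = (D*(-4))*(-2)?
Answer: 88804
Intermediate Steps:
R(D, p) = 8*D (R(D, p) = -4*D*(-2) = 8*D)
((215 - 1*(-67)) + R(x, -21))**2 = ((215 - 1*(-67)) + 8*2)**2 = ((215 + 67) + 16)**2 = (282 + 16)**2 = 298**2 = 88804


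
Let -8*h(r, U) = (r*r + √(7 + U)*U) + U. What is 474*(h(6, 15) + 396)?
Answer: 738729/4 - 3555*√22/4 ≈ 1.8051e+5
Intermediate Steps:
h(r, U) = -U/8 - r²/8 - U*√(7 + U)/8 (h(r, U) = -((r*r + √(7 + U)*U) + U)/8 = -((r² + U*√(7 + U)) + U)/8 = -(U + r² + U*√(7 + U))/8 = -U/8 - r²/8 - U*√(7 + U)/8)
474*(h(6, 15) + 396) = 474*((-⅛*15 - ⅛*6² - ⅛*15*√(7 + 15)) + 396) = 474*((-15/8 - ⅛*36 - ⅛*15*√22) + 396) = 474*((-15/8 - 9/2 - 15*√22/8) + 396) = 474*((-51/8 - 15*√22/8) + 396) = 474*(3117/8 - 15*√22/8) = 738729/4 - 3555*√22/4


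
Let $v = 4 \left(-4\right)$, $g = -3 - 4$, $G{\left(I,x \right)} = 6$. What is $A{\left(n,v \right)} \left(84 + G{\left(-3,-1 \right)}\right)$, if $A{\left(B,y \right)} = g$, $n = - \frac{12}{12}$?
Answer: $-630$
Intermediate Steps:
$n = -1$ ($n = \left(-12\right) \frac{1}{12} = -1$)
$g = -7$
$v = -16$
$A{\left(B,y \right)} = -7$
$A{\left(n,v \right)} \left(84 + G{\left(-3,-1 \right)}\right) = - 7 \left(84 + 6\right) = \left(-7\right) 90 = -630$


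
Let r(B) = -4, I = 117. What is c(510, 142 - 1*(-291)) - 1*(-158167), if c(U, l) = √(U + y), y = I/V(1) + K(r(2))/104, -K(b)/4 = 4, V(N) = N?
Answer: 158167 + √105937/13 ≈ 1.5819e+5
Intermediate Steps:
K(b) = -16 (K(b) = -4*4 = -16)
y = 1519/13 (y = 117/1 - 16/104 = 117*1 - 16*1/104 = 117 - 2/13 = 1519/13 ≈ 116.85)
c(U, l) = √(1519/13 + U) (c(U, l) = √(U + 1519/13) = √(1519/13 + U))
c(510, 142 - 1*(-291)) - 1*(-158167) = √(19747 + 169*510)/13 - 1*(-158167) = √(19747 + 86190)/13 + 158167 = √105937/13 + 158167 = 158167 + √105937/13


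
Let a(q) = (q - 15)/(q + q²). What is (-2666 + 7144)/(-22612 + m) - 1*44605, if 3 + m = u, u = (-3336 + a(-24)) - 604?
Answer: -217946786417/4886133 ≈ -44605.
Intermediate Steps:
a(q) = (-15 + q)/(q + q²)
u = -724973/184 (u = (-3336 + (-15 - 24)/((-24)*(1 - 24))) - 604 = (-3336 - 1/24*(-39)/(-23)) - 604 = (-3336 - 1/24*(-1/23)*(-39)) - 604 = (-3336 - 13/184) - 604 = -613837/184 - 604 = -724973/184 ≈ -3940.1)
m = -725525/184 (m = -3 - 724973/184 = -725525/184 ≈ -3943.1)
(-2666 + 7144)/(-22612 + m) - 1*44605 = (-2666 + 7144)/(-22612 - 725525/184) - 1*44605 = 4478/(-4886133/184) - 44605 = 4478*(-184/4886133) - 44605 = -823952/4886133 - 44605 = -217946786417/4886133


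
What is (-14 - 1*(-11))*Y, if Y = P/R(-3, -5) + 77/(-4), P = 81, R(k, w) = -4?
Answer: 237/2 ≈ 118.50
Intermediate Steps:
Y = -79/2 (Y = 81/(-4) + 77/(-4) = 81*(-1/4) + 77*(-1/4) = -81/4 - 77/4 = -79/2 ≈ -39.500)
(-14 - 1*(-11))*Y = (-14 - 1*(-11))*(-79/2) = (-14 + 11)*(-79/2) = -3*(-79/2) = 237/2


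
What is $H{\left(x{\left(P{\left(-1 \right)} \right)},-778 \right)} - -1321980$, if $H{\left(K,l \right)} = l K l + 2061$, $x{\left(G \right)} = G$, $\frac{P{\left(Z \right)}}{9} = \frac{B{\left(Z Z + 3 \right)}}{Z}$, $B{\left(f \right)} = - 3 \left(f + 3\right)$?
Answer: $115722717$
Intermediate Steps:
$B{\left(f \right)} = -9 - 3 f$ ($B{\left(f \right)} = - 3 \left(3 + f\right) = -9 - 3 f$)
$P{\left(Z \right)} = \frac{9 \left(-18 - 3 Z^{2}\right)}{Z}$ ($P{\left(Z \right)} = 9 \frac{-9 - 3 \left(Z Z + 3\right)}{Z} = 9 \frac{-9 - 3 \left(Z^{2} + 3\right)}{Z} = 9 \frac{-9 - 3 \left(3 + Z^{2}\right)}{Z} = 9 \frac{-9 - \left(9 + 3 Z^{2}\right)}{Z} = 9 \frac{-18 - 3 Z^{2}}{Z} = \frac{9 \left(-18 - 3 Z^{2}\right)}{Z}$)
$H{\left(K,l \right)} = 2061 + K l^{2}$ ($H{\left(K,l \right)} = K l l + 2061 = K l^{2} + 2061 = 2061 + K l^{2}$)
$H{\left(x{\left(P{\left(-1 \right)} \right)},-778 \right)} - -1321980 = \left(2061 + \left(- \frac{162}{-1} - -27\right) \left(-778\right)^{2}\right) - -1321980 = \left(2061 + \left(\left(-162\right) \left(-1\right) + 27\right) 605284\right) + 1321980 = \left(2061 + \left(162 + 27\right) 605284\right) + 1321980 = \left(2061 + 189 \cdot 605284\right) + 1321980 = \left(2061 + 114398676\right) + 1321980 = 114400737 + 1321980 = 115722717$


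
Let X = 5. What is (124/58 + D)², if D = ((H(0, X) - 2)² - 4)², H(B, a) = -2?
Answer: 17960644/841 ≈ 21356.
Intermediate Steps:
D = 144 (D = ((-2 - 2)² - 4)² = ((-4)² - 4)² = (16 - 4)² = 12² = 144)
(124/58 + D)² = (124/58 + 144)² = (124*(1/58) + 144)² = (62/29 + 144)² = (4238/29)² = 17960644/841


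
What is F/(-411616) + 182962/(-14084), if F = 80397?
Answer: -19110599485/1449299936 ≈ -13.186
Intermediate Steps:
F/(-411616) + 182962/(-14084) = 80397/(-411616) + 182962/(-14084) = 80397*(-1/411616) + 182962*(-1/14084) = -80397/411616 - 91481/7042 = -19110599485/1449299936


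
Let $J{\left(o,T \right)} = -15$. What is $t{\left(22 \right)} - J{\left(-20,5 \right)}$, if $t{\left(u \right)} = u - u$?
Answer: $15$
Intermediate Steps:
$t{\left(u \right)} = 0$
$t{\left(22 \right)} - J{\left(-20,5 \right)} = 0 - -15 = 0 + 15 = 15$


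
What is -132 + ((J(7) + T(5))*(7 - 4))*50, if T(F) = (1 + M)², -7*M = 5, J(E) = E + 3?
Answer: 67632/49 ≈ 1380.2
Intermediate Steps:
J(E) = 3 + E
M = -5/7 (M = -⅐*5 = -5/7 ≈ -0.71429)
T(F) = 4/49 (T(F) = (1 - 5/7)² = (2/7)² = 4/49)
-132 + ((J(7) + T(5))*(7 - 4))*50 = -132 + (((3 + 7) + 4/49)*(7 - 4))*50 = -132 + ((10 + 4/49)*3)*50 = -132 + ((494/49)*3)*50 = -132 + (1482/49)*50 = -132 + 74100/49 = 67632/49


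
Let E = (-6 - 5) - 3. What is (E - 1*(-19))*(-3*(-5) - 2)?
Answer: 65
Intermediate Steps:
E = -14 (E = -11 - 3 = -14)
(E - 1*(-19))*(-3*(-5) - 2) = (-14 - 1*(-19))*(-3*(-5) - 2) = (-14 + 19)*(15 - 2) = 5*13 = 65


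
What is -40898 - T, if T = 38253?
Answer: -79151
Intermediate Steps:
-40898 - T = -40898 - 1*38253 = -40898 - 38253 = -79151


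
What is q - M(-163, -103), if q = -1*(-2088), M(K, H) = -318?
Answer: 2406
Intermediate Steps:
q = 2088
q - M(-163, -103) = 2088 - 1*(-318) = 2088 + 318 = 2406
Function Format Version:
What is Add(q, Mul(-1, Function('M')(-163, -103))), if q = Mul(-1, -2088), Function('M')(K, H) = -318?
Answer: 2406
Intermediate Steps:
q = 2088
Add(q, Mul(-1, Function('M')(-163, -103))) = Add(2088, Mul(-1, -318)) = Add(2088, 318) = 2406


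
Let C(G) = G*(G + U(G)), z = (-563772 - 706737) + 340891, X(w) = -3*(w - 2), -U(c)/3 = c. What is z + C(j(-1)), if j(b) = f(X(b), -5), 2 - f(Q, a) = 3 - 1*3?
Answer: -929626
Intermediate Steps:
U(c) = -3*c
X(w) = 6 - 3*w (X(w) = -3*(-2 + w) = 6 - 3*w)
f(Q, a) = 2 (f(Q, a) = 2 - (3 - 1*3) = 2 - (3 - 3) = 2 - 1*0 = 2 + 0 = 2)
j(b) = 2
z = -929618 (z = -1270509 + 340891 = -929618)
C(G) = -2*G**2 (C(G) = G*(G - 3*G) = G*(-2*G) = -2*G**2)
z + C(j(-1)) = -929618 - 2*2**2 = -929618 - 2*4 = -929618 - 8 = -929626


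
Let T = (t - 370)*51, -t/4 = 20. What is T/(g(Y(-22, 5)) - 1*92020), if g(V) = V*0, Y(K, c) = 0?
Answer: 2295/9202 ≈ 0.24940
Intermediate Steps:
t = -80 (t = -4*20 = -80)
g(V) = 0
T = -22950 (T = (-80 - 370)*51 = -450*51 = -22950)
T/(g(Y(-22, 5)) - 1*92020) = -22950/(0 - 1*92020) = -22950/(0 - 92020) = -22950/(-92020) = -22950*(-1/92020) = 2295/9202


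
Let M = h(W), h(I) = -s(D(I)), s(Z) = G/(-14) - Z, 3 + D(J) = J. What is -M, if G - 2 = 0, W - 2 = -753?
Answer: 5277/7 ≈ 753.86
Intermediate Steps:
W = -751 (W = 2 - 753 = -751)
D(J) = -3 + J
G = 2 (G = 2 + 0 = 2)
s(Z) = -⅐ - Z (s(Z) = 2/(-14) - Z = 2*(-1/14) - Z = -⅐ - Z)
h(I) = -20/7 + I (h(I) = -(-⅐ - (-3 + I)) = -(-⅐ + (3 - I)) = -(20/7 - I) = -20/7 + I)
M = -5277/7 (M = -20/7 - 751 = -5277/7 ≈ -753.86)
-M = -1*(-5277/7) = 5277/7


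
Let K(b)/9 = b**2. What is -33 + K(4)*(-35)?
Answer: -5073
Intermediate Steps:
K(b) = 9*b**2
-33 + K(4)*(-35) = -33 + (9*4**2)*(-35) = -33 + (9*16)*(-35) = -33 + 144*(-35) = -33 - 5040 = -5073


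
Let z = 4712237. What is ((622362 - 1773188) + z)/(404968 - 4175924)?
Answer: -508773/538708 ≈ -0.94443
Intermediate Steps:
((622362 - 1773188) + z)/(404968 - 4175924) = ((622362 - 1773188) + 4712237)/(404968 - 4175924) = (-1150826 + 4712237)/(-3770956) = 3561411*(-1/3770956) = -508773/538708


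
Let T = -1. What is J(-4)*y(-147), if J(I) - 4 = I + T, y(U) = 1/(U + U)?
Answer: 1/294 ≈ 0.0034014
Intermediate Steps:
y(U) = 1/(2*U)
J(I) = 3 + I (J(I) = 4 + (I - 1) = 4 + (-1 + I) = 3 + I)
J(-4)*y(-147) = (3 - 4)*((½)/(-147)) = -(-1)/(2*147) = -1*(-1/294) = 1/294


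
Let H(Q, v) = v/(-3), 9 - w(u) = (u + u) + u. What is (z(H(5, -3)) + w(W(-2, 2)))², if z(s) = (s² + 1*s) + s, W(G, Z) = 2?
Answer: 36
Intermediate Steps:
w(u) = 9 - 3*u (w(u) = 9 - ((u + u) + u) = 9 - (2*u + u) = 9 - 3*u)
H(Q, v) = -v/3 (H(Q, v) = v*(-⅓) = -v/3)
z(s) = s² + 2*s (z(s) = (s² + s) + s = (s + s²) + s = s² + 2*s)
(z(H(5, -3)) + w(W(-2, 2)))² = ((-⅓*(-3))*(2 - ⅓*(-3)) + (9 - 3*2))² = (1*(2 + 1) + (9 - 6))² = (1*3 + 3)² = (3 + 3)² = 6² = 36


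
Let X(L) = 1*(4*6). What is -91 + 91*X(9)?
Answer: 2093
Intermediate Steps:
X(L) = 24 (X(L) = 1*24 = 24)
-91 + 91*X(9) = -91 + 91*24 = -91 + 2184 = 2093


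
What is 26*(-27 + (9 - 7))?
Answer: -650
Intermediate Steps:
26*(-27 + (9 - 7)) = 26*(-27 + 2) = 26*(-25) = -650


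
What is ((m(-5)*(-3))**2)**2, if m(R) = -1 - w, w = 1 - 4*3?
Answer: 810000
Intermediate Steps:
w = -11 (w = 1 - 12 = -11)
m(R) = 10 (m(R) = -1 - 1*(-11) = -1 + 11 = 10)
((m(-5)*(-3))**2)**2 = ((10*(-3))**2)**2 = ((-30)**2)**2 = 900**2 = 810000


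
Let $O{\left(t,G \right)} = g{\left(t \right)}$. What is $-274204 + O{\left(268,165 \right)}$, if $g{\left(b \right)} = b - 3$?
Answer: $-273939$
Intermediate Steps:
$g{\left(b \right)} = -3 + b$
$O{\left(t,G \right)} = -3 + t$
$-274204 + O{\left(268,165 \right)} = -274204 + \left(-3 + 268\right) = -274204 + 265 = -273939$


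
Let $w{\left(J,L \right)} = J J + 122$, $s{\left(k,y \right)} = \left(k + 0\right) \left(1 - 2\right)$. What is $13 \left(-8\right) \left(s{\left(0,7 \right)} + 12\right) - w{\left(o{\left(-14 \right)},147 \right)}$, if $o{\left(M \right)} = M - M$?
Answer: $-1370$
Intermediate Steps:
$s{\left(k,y \right)} = - k$ ($s{\left(k,y \right)} = k \left(-1\right) = - k$)
$o{\left(M \right)} = 0$
$w{\left(J,L \right)} = 122 + J^{2}$ ($w{\left(J,L \right)} = J^{2} + 122 = 122 + J^{2}$)
$13 \left(-8\right) \left(s{\left(0,7 \right)} + 12\right) - w{\left(o{\left(-14 \right)},147 \right)} = 13 \left(-8\right) \left(\left(-1\right) 0 + 12\right) - \left(122 + 0^{2}\right) = - 104 \left(0 + 12\right) - \left(122 + 0\right) = \left(-104\right) 12 - 122 = -1248 - 122 = -1370$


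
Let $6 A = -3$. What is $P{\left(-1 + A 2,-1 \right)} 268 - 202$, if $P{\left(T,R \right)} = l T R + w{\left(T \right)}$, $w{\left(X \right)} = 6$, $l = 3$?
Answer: $3014$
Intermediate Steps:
$A = - \frac{1}{2}$ ($A = \frac{1}{6} \left(-3\right) = - \frac{1}{2} \approx -0.5$)
$P{\left(T,R \right)} = 6 + 3 R T$ ($P{\left(T,R \right)} = 3 T R + 6 = 3 R T + 6 = 6 + 3 R T$)
$P{\left(-1 + A 2,-1 \right)} 268 - 202 = \left(6 + 3 \left(-1\right) \left(-1 - 1\right)\right) 268 - 202 = \left(6 + 3 \left(-1\right) \left(-2\right)\right) 268 - 202 = \left(6 + 6\right) 268 - 202 = 12 \cdot 268 - 202 = 3216 - 202 = 3014$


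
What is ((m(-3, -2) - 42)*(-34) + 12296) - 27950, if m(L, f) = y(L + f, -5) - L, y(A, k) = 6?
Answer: -14532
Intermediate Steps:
m(L, f) = 6 - L
((m(-3, -2) - 42)*(-34) + 12296) - 27950 = (((6 - 1*(-3)) - 42)*(-34) + 12296) - 27950 = (((6 + 3) - 42)*(-34) + 12296) - 27950 = ((9 - 42)*(-34) + 12296) - 27950 = (-33*(-34) + 12296) - 27950 = (1122 + 12296) - 27950 = 13418 - 27950 = -14532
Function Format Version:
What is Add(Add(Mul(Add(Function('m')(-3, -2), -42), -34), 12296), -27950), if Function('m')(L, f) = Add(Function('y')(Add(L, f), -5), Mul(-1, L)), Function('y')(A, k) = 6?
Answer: -14532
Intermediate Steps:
Function('m')(L, f) = Add(6, Mul(-1, L))
Add(Add(Mul(Add(Function('m')(-3, -2), -42), -34), 12296), -27950) = Add(Add(Mul(Add(Add(6, Mul(-1, -3)), -42), -34), 12296), -27950) = Add(Add(Mul(Add(Add(6, 3), -42), -34), 12296), -27950) = Add(Add(Mul(Add(9, -42), -34), 12296), -27950) = Add(Add(Mul(-33, -34), 12296), -27950) = Add(Add(1122, 12296), -27950) = Add(13418, -27950) = -14532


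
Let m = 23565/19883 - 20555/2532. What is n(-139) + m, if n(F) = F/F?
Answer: -298684729/50343756 ≈ -5.9329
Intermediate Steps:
n(F) = 1
m = -349028485/50343756 (m = 23565*(1/19883) - 20555*1/2532 = 23565/19883 - 20555/2532 = -349028485/50343756 ≈ -6.9329)
n(-139) + m = 1 - 349028485/50343756 = -298684729/50343756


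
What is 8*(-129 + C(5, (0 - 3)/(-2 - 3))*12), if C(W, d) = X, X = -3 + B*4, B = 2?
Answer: -552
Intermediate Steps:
X = 5 (X = -3 + 2*4 = -3 + 8 = 5)
C(W, d) = 5
8*(-129 + C(5, (0 - 3)/(-2 - 3))*12) = 8*(-129 + 5*12) = 8*(-129 + 60) = 8*(-69) = -552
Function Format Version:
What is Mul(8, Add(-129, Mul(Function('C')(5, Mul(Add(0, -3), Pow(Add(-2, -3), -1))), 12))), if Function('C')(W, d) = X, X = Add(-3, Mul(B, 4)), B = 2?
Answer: -552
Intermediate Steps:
X = 5 (X = Add(-3, Mul(2, 4)) = Add(-3, 8) = 5)
Function('C')(W, d) = 5
Mul(8, Add(-129, Mul(Function('C')(5, Mul(Add(0, -3), Pow(Add(-2, -3), -1))), 12))) = Mul(8, Add(-129, Mul(5, 12))) = Mul(8, Add(-129, 60)) = Mul(8, -69) = -552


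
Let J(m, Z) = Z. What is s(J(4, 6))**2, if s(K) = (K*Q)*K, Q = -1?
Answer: 1296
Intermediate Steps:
s(K) = -K**2 (s(K) = (K*(-1))*K = (-K)*K = -K**2)
s(J(4, 6))**2 = (-1*6**2)**2 = (-1*36)**2 = (-36)**2 = 1296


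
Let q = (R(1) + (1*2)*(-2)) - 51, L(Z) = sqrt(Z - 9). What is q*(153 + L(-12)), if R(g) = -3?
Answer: -8874 - 58*I*sqrt(21) ≈ -8874.0 - 265.79*I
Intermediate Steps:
L(Z) = sqrt(-9 + Z)
q = -58 (q = (-3 + (1*2)*(-2)) - 51 = (-3 + 2*(-2)) - 51 = (-3 - 4) - 51 = -7 - 51 = -58)
q*(153 + L(-12)) = -58*(153 + sqrt(-9 - 12)) = -58*(153 + sqrt(-21)) = -58*(153 + I*sqrt(21)) = -8874 - 58*I*sqrt(21)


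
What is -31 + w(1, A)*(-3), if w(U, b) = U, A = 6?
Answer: -34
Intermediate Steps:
-31 + w(1, A)*(-3) = -31 + 1*(-3) = -31 - 3 = -34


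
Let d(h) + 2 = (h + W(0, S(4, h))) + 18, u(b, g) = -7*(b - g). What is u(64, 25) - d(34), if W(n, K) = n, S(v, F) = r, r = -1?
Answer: -323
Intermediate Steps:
S(v, F) = -1
u(b, g) = -7*b + 7*g
d(h) = 16 + h (d(h) = -2 + ((h + 0) + 18) = -2 + (h + 18) = -2 + (18 + h) = 16 + h)
u(64, 25) - d(34) = (-7*64 + 7*25) - (16 + 34) = (-448 + 175) - 1*50 = -273 - 50 = -323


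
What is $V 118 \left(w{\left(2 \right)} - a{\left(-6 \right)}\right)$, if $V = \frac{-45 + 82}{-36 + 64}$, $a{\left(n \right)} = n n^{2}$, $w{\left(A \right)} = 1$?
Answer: $\frac{67673}{2} \approx 33837.0$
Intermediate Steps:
$a{\left(n \right)} = n^{3}$
$V = \frac{37}{28} \approx 1.3214$
$V 118 \left(w{\left(2 \right)} - a{\left(-6 \right)}\right) = \frac{37}{28} \cdot 118 \left(1 - \left(-6\right)^{3}\right) = \frac{2183 \left(1 - -216\right)}{14} = \frac{2183 \left(1 + 216\right)}{14} = \frac{2183}{14} \cdot 217 = \frac{67673}{2}$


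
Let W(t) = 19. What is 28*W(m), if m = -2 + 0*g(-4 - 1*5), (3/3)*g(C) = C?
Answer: 532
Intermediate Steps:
g(C) = C
m = -2 (m = -2 + 0*(-4 - 1*5) = -2 + 0*(-4 - 5) = -2 + 0*(-9) = -2 + 0 = -2)
28*W(m) = 28*19 = 532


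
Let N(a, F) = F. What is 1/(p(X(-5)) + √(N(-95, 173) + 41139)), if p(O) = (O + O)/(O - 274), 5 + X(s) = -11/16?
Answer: -407225/413649293438 + 20025625*√2582/206824646719 ≈ 0.0049190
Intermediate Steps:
X(s) = -91/16 (X(s) = -5 - 11/16 = -91/16)
p(O) = 2*O/(-274 + O) (p(O) = (2*O)/(-274 + O) = 2*O/(-274 + O))
1/(p(X(-5)) + √(N(-95, 173) + 41139)) = 1/(2*(-91/16)/(-274 - 91/16) + √(173 + 41139)) = 1/(2*(-91/16)/(-4475/16) + √41312) = 1/(2*(-91/16)*(-16/4475) + 4*√2582) = 1/(182/4475 + 4*√2582)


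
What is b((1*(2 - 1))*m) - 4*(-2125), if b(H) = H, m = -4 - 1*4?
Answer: 8492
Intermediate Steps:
m = -8 (m = -4 - 4 = -8)
b((1*(2 - 1))*m) - 4*(-2125) = (1*(2 - 1))*(-8) - 4*(-2125) = (1*1)*(-8) - 1*(-8500) = 1*(-8) + 8500 = -8 + 8500 = 8492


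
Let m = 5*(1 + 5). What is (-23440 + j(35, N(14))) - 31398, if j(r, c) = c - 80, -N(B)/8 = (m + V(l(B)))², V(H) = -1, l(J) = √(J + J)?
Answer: -61646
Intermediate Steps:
l(J) = √2*√J (l(J) = √(2*J) = √2*√J)
m = 30 (m = 5*6 = 30)
N(B) = -6728 (N(B) = -8*(30 - 1)² = -8*29² = -8*841 = -6728)
j(r, c) = -80 + c
(-23440 + j(35, N(14))) - 31398 = (-23440 + (-80 - 6728)) - 31398 = (-23440 - 6808) - 31398 = -30248 - 31398 = -61646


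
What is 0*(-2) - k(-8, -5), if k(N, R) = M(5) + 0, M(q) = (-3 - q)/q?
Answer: 8/5 ≈ 1.6000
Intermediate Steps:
M(q) = (-3 - q)/q
k(N, R) = -8/5 (k(N, R) = (-3 - 1*5)/5 + 0 = (-3 - 5)/5 + 0 = (1/5)*(-8) + 0 = -8/5 + 0 = -8/5)
0*(-2) - k(-8, -5) = 0*(-2) - 1*(-8/5) = 0 + 8/5 = 8/5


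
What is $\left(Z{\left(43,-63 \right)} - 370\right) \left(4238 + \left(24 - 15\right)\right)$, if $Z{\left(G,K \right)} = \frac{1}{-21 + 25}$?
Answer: $- \frac{6281313}{4} \approx -1.5703 \cdot 10^{6}$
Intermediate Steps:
$Z{\left(G,K \right)} = \frac{1}{4}$
$\left(Z{\left(43,-63 \right)} - 370\right) \left(4238 + \left(24 - 15\right)\right) = \left(\frac{1}{4} - 370\right) \left(4238 + \left(24 - 15\right)\right) = - \frac{1479 \left(4238 + \left(24 - 15\right)\right)}{4} = - \frac{1479 \left(4238 + 9\right)}{4} = \left(- \frac{1479}{4}\right) 4247 = - \frac{6281313}{4}$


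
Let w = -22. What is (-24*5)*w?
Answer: 2640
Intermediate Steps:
(-24*5)*w = -24*5*(-22) = -120*(-22) = 2640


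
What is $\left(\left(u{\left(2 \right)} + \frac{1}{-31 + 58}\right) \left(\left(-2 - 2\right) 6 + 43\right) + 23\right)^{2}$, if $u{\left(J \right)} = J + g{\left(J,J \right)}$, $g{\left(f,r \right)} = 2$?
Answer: $\frac{7246864}{729} \approx 9940.8$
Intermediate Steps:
$u{\left(J \right)} = 2 + J$ ($u{\left(J \right)} = J + 2 = 2 + J$)
$\left(\left(u{\left(2 \right)} + \frac{1}{-31 + 58}\right) \left(\left(-2 - 2\right) 6 + 43\right) + 23\right)^{2} = \left(\left(\left(2 + 2\right) + \frac{1}{-31 + 58}\right) \left(\left(-2 - 2\right) 6 + 43\right) + 23\right)^{2} = \left(\left(4 + \frac{1}{27}\right) \left(\left(-4\right) 6 + 43\right) + 23\right)^{2} = \left(\left(4 + \frac{1}{27}\right) \left(-24 + 43\right) + 23\right)^{2} = \left(\frac{109}{27} \cdot 19 + 23\right)^{2} = \left(\frac{2071}{27} + 23\right)^{2} = \left(\frac{2692}{27}\right)^{2} = \frac{7246864}{729}$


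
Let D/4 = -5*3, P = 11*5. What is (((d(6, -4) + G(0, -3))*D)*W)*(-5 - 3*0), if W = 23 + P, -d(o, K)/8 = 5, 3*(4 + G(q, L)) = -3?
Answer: -1053000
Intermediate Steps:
G(q, L) = -5 (G(q, L) = -4 + (1/3)*(-3) = -4 - 1 = -5)
P = 55
d(o, K) = -40 (d(o, K) = -8*5 = -40)
D = -60 (D = 4*(-5*3) = 4*(-15) = -60)
W = 78 (W = 23 + 55 = 78)
(((d(6, -4) + G(0, -3))*D)*W)*(-5 - 3*0) = (((-40 - 5)*(-60))*78)*(-5 - 3*0) = (-45*(-60)*78)*(-5 + 0) = (2700*78)*(-5) = 210600*(-5) = -1053000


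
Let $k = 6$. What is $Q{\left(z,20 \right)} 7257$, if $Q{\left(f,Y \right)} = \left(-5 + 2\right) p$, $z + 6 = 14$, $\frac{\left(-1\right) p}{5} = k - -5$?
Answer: $1197405$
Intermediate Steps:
$p = -55$ ($p = - 5 \left(6 - -5\right) = - 5 \left(6 + 5\right) = \left(-5\right) 11 = -55$)
$z = 8$ ($z = -6 + 14 = 8$)
$Q{\left(f,Y \right)} = 165$ ($Q{\left(f,Y \right)} = \left(-5 + 2\right) \left(-55\right) = \left(-3\right) \left(-55\right) = 165$)
$Q{\left(z,20 \right)} 7257 = 165 \cdot 7257 = 1197405$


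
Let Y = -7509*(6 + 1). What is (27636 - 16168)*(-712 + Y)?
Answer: -610957700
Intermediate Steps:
Y = -52563 (Y = -7509*7 = -52563)
(27636 - 16168)*(-712 + Y) = (27636 - 16168)*(-712 - 52563) = 11468*(-53275) = -610957700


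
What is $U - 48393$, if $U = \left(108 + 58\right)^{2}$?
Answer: $-20837$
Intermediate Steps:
$U = 27556$ ($U = 166^{2} = 27556$)
$U - 48393 = 27556 - 48393 = -20837$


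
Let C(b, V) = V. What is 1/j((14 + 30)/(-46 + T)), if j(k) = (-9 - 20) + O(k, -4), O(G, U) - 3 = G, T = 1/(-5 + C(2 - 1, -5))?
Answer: -461/12426 ≈ -0.037100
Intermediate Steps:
T = -⅒ (T = 1/(-5 - 5) = 1/(-10) = -⅒ ≈ -0.10000)
O(G, U) = 3 + G
j(k) = -26 + k (j(k) = (-9 - 20) + (3 + k) = -29 + (3 + k) = -26 + k)
1/j((14 + 30)/(-46 + T)) = 1/(-26 + (14 + 30)/(-46 - ⅒)) = 1/(-26 + 44/(-461/10)) = 1/(-26 + 44*(-10/461)) = 1/(-26 - 440/461) = 1/(-12426/461) = -461/12426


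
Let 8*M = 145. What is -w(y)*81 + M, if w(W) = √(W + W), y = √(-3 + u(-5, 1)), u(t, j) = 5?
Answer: 145/8 - 81*2^(¾) ≈ -118.10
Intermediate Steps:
M = 145/8 (M = (⅛)*145 = 145/8 ≈ 18.125)
y = √2 (y = √(-3 + 5) = √2 ≈ 1.4142)
w(W) = √2*√W (w(W) = √(2*W) = √2*√W)
-w(y)*81 + M = -√2*√(√2)*81 + 145/8 = -√2*2^(¼)*81 + 145/8 = -2^(¾)*81 + 145/8 = -81*2^(¾) + 145/8 = 145/8 - 81*2^(¾)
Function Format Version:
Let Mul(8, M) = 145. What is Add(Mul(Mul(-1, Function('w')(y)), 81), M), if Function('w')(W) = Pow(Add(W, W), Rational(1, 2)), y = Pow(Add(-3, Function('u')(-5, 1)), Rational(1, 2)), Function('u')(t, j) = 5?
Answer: Add(Rational(145, 8), Mul(-81, Pow(2, Rational(3, 4)))) ≈ -118.10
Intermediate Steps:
M = Rational(145, 8) (M = Mul(Rational(1, 8), 145) = Rational(145, 8) ≈ 18.125)
y = Pow(2, Rational(1, 2)) (y = Pow(Add(-3, 5), Rational(1, 2)) = Pow(2, Rational(1, 2)) ≈ 1.4142)
Function('w')(W) = Mul(Pow(2, Rational(1, 2)), Pow(W, Rational(1, 2))) (Function('w')(W) = Pow(Mul(2, W), Rational(1, 2)) = Mul(Pow(2, Rational(1, 2)), Pow(W, Rational(1, 2))))
Add(Mul(Mul(-1, Function('w')(y)), 81), M) = Add(Mul(Mul(-1, Mul(Pow(2, Rational(1, 2)), Pow(Pow(2, Rational(1, 2)), Rational(1, 2)))), 81), Rational(145, 8)) = Add(Mul(Mul(-1, Mul(Pow(2, Rational(1, 2)), Pow(2, Rational(1, 4)))), 81), Rational(145, 8)) = Add(Mul(Mul(-1, Pow(2, Rational(3, 4))), 81), Rational(145, 8)) = Add(Mul(-81, Pow(2, Rational(3, 4))), Rational(145, 8)) = Add(Rational(145, 8), Mul(-81, Pow(2, Rational(3, 4))))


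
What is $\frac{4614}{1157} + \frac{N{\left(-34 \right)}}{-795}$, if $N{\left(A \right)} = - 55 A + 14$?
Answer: $\frac{496114}{306605} \approx 1.6181$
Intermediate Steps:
$N{\left(A \right)} = 14 - 55 A$
$\frac{4614}{1157} + \frac{N{\left(-34 \right)}}{-795} = \frac{4614}{1157} + \frac{14 - -1870}{-795} = 4614 \cdot \frac{1}{1157} + \left(14 + 1870\right) \left(- \frac{1}{795}\right) = \frac{4614}{1157} + 1884 \left(- \frac{1}{795}\right) = \frac{4614}{1157} - \frac{628}{265} = \frac{496114}{306605}$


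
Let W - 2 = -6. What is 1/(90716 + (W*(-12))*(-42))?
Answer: 1/88700 ≈ 1.1274e-5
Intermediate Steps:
W = -4 (W = 2 - 6 = -4)
1/(90716 + (W*(-12))*(-42)) = 1/(90716 - 4*(-12)*(-42)) = 1/(90716 + 48*(-42)) = 1/(90716 - 2016) = 1/88700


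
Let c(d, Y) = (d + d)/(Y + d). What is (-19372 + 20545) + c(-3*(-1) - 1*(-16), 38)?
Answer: 3521/3 ≈ 1173.7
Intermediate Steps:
c(d, Y) = 2*d/(Y + d) (c(d, Y) = (2*d)/(Y + d) = 2*d/(Y + d))
(-19372 + 20545) + c(-3*(-1) - 1*(-16), 38) = (-19372 + 20545) + 2*(-3*(-1) - 1*(-16))/(38 + (-3*(-1) - 1*(-16))) = 1173 + 2*(3 + 16)/(38 + (3 + 16)) = 1173 + 2*19/(38 + 19) = 1173 + 2*19/57 = 1173 + 2*19*(1/57) = 1173 + ⅔ = 3521/3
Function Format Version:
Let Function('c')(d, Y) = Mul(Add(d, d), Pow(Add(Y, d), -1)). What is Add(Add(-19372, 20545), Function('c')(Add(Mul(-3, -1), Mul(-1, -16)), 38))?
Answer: Rational(3521, 3) ≈ 1173.7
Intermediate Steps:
Function('c')(d, Y) = Mul(2, d, Pow(Add(Y, d), -1)) (Function('c')(d, Y) = Mul(Mul(2, d), Pow(Add(Y, d), -1)) = Mul(2, d, Pow(Add(Y, d), -1)))
Add(Add(-19372, 20545), Function('c')(Add(Mul(-3, -1), Mul(-1, -16)), 38)) = Add(Add(-19372, 20545), Mul(2, Add(Mul(-3, -1), Mul(-1, -16)), Pow(Add(38, Add(Mul(-3, -1), Mul(-1, -16))), -1))) = Add(1173, Mul(2, Add(3, 16), Pow(Add(38, Add(3, 16)), -1))) = Add(1173, Mul(2, 19, Pow(Add(38, 19), -1))) = Add(1173, Mul(2, 19, Pow(57, -1))) = Add(1173, Mul(2, 19, Rational(1, 57))) = Add(1173, Rational(2, 3)) = Rational(3521, 3)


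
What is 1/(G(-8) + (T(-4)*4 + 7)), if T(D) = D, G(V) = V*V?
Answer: 1/55 ≈ 0.018182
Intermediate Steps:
G(V) = V²
1/(G(-8) + (T(-4)*4 + 7)) = 1/((-8)² + (-4*4 + 7)) = 1/(64 + (-16 + 7)) = 1/(64 - 9) = 1/55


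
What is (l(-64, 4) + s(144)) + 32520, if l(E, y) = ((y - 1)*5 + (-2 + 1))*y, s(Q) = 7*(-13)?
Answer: 32485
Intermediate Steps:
s(Q) = -91
l(E, y) = y*(-6 + 5*y) (l(E, y) = ((-1 + y)*5 - 1)*y = ((-5 + 5*y) - 1)*y = (-6 + 5*y)*y = y*(-6 + 5*y))
(l(-64, 4) + s(144)) + 32520 = (4*(-6 + 5*4) - 91) + 32520 = (4*(-6 + 20) - 91) + 32520 = (4*14 - 91) + 32520 = (56 - 91) + 32520 = -35 + 32520 = 32485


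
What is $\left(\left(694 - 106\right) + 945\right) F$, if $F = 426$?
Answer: $653058$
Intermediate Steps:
$\left(\left(694 - 106\right) + 945\right) F = \left(\left(694 - 106\right) + 945\right) 426 = \left(588 + 945\right) 426 = 1533 \cdot 426 = 653058$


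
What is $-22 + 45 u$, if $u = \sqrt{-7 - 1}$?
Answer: $-22 + 90 i \sqrt{2} \approx -22.0 + 127.28 i$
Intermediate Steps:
$u = 2 i \sqrt{2}$ ($u = \sqrt{-8} = 2 i \sqrt{2} \approx 2.8284 i$)
$-22 + 45 u = -22 + 45 \cdot 2 i \sqrt{2} = -22 + 90 i \sqrt{2}$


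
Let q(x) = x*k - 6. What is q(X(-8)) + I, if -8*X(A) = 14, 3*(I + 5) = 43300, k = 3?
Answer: 173005/12 ≈ 14417.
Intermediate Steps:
I = 43285/3 (I = -5 + (⅓)*43300 = -5 + 43300/3 = 43285/3 ≈ 14428.)
X(A) = -7/4 (X(A) = -⅛*14 = -7/4)
q(x) = -6 + 3*x (q(x) = x*3 - 6 = 3*x - 6 = -6 + 3*x)
q(X(-8)) + I = (-6 + 3*(-7/4)) + 43285/3 = (-6 - 21/4) + 43285/3 = -45/4 + 43285/3 = 173005/12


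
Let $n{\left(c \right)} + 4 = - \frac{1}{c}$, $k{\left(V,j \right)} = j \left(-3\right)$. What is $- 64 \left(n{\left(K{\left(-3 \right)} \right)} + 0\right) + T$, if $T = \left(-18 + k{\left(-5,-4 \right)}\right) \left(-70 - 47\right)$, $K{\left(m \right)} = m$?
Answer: $\frac{2810}{3} \approx 936.67$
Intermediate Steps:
$k{\left(V,j \right)} = - 3 j$
$n{\left(c \right)} = -4 - \frac{1}{c}$
$T = 702$ ($T = \left(-18 - -12\right) \left(-70 - 47\right) = \left(-18 + 12\right) \left(-117\right) = \left(-6\right) \left(-117\right) = 702$)
$- 64 \left(n{\left(K{\left(-3 \right)} \right)} + 0\right) + T = - 64 \left(\left(-4 - \frac{1}{-3}\right) + 0\right) + 702 = - 64 \left(\left(-4 - - \frac{1}{3}\right) + 0\right) + 702 = - 64 \left(\left(-4 + \frac{1}{3}\right) + 0\right) + 702 = - 64 \left(- \frac{11}{3} + 0\right) + 702 = \left(-64\right) \left(- \frac{11}{3}\right) + 702 = \frac{704}{3} + 702 = \frac{2810}{3}$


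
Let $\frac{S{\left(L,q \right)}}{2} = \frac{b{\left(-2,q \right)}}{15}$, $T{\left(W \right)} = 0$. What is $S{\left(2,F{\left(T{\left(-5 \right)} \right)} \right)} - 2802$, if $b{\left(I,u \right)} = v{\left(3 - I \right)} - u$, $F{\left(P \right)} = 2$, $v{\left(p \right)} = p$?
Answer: $- \frac{14008}{5} \approx -2801.6$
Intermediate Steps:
$b{\left(I,u \right)} = 3 - I - u$ ($b{\left(I,u \right)} = \left(3 - I\right) - u = 3 - I - u$)
$S{\left(L,q \right)} = \frac{2}{3} - \frac{2 q}{15}$ ($S{\left(L,q \right)} = 2 \frac{3 - -2 - q}{15} = 2 \left(3 + 2 - q\right) \frac{1}{15} = 2 \left(5 - q\right) \frac{1}{15} = 2 \left(\frac{1}{3} - \frac{q}{15}\right) = \frac{2}{3} - \frac{2 q}{15}$)
$S{\left(2,F{\left(T{\left(-5 \right)} \right)} \right)} - 2802 = \left(\frac{2}{3} - \frac{4}{15}\right) - 2802 = \frac{2}{5} - 2802 = - \frac{14008}{5}$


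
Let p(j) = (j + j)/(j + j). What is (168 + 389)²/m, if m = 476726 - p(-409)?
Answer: 310249/476725 ≈ 0.65079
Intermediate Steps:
p(j) = 1 (p(j) = (2*j)/((2*j)) = (2*j)*(1/(2*j)) = 1)
m = 476725 (m = 476726 - 1*1 = 476726 - 1 = 476725)
(168 + 389)²/m = (168 + 389)²/476725 = 557²*(1/476725) = 310249*(1/476725) = 310249/476725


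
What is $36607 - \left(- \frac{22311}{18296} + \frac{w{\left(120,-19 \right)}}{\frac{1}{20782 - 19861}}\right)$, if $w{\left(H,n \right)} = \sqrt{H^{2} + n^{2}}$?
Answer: $\frac{669783983}{18296} - 921 \sqrt{14761} \approx -75289.0$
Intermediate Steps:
$36607 - \left(- \frac{22311}{18296} + \frac{w{\left(120,-19 \right)}}{\frac{1}{20782 - 19861}}\right) = 36607 - \left(- \frac{22311}{18296} + \frac{\sqrt{120^{2} + \left(-19\right)^{2}}}{\frac{1}{20782 - 19861}}\right) = 36607 - \left(\left(-22311\right) \frac{1}{18296} + \frac{\sqrt{14400 + 361}}{\frac{1}{921}}\right) = 36607 - \left(- \frac{22311}{18296} + \sqrt{14761} \frac{1}{\frac{1}{921}}\right) = 36607 - \left(- \frac{22311}{18296} + \sqrt{14761} \cdot 921\right) = 36607 - \left(- \frac{22311}{18296} + 921 \sqrt{14761}\right) = 36607 + \left(\frac{22311}{18296} - 921 \sqrt{14761}\right) = \frac{669783983}{18296} - 921 \sqrt{14761}$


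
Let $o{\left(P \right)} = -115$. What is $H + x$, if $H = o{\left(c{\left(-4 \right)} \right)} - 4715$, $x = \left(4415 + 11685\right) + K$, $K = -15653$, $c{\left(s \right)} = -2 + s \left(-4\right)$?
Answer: $-4383$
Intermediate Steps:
$c{\left(s \right)} = -2 - 4 s$
$x = 447$ ($x = \left(4415 + 11685\right) - 15653 = 16100 - 15653 = 447$)
$H = -4830$ ($H = -115 - 4715 = -4830$)
$H + x = -4830 + 447 = -4383$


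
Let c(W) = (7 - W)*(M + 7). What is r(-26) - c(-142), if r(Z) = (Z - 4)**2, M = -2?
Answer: 155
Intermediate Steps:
c(W) = 35 - 5*W (c(W) = (7 - W)*(-2 + 7) = (7 - W)*5 = 35 - 5*W)
r(Z) = (-4 + Z)**2
r(-26) - c(-142) = (-4 - 26)**2 - (35 - 5*(-142)) = (-30)**2 - (35 + 710) = 900 - 1*745 = 900 - 745 = 155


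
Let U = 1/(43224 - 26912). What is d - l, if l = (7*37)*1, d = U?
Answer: -4224807/16312 ≈ -259.00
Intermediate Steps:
U = 1/16312 ≈ 6.1305e-5
d = 1/16312 ≈ 6.1305e-5
l = 259 (l = 259*1 = 259)
d - l = 1/16312 - 1*259 = 1/16312 - 259 = -4224807/16312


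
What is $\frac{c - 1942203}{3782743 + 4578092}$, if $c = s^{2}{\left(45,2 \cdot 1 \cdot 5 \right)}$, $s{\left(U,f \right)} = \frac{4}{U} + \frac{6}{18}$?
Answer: $- \frac{3932960714}{16930690875} \approx -0.2323$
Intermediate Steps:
$s{\left(U,f \right)} = \frac{1}{3} + \frac{4}{U}$ ($s{\left(U,f \right)} = \frac{4}{U} + 6 \cdot \frac{1}{18} = \frac{4}{U} + \frac{1}{3} = \frac{1}{3} + \frac{4}{U}$)
$c = \frac{361}{2025}$ ($c = \left(\frac{12 + 45}{3 \cdot 45}\right)^{2} = \left(\frac{1}{3} \cdot \frac{1}{45} \cdot 57\right)^{2} = \left(\frac{19}{45}\right)^{2} = \frac{361}{2025} \approx 0.17827$)
$\frac{c - 1942203}{3782743 + 4578092} = \frac{\frac{361}{2025} - 1942203}{3782743 + 4578092} = - \frac{3932960714}{2025 \cdot 8360835} = \left(- \frac{3932960714}{2025}\right) \frac{1}{8360835} = - \frac{3932960714}{16930690875}$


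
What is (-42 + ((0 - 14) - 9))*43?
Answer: -2795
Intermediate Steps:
(-42 + ((0 - 14) - 9))*43 = (-42 + (-14 - 9))*43 = (-42 - 23)*43 = -65*43 = -2795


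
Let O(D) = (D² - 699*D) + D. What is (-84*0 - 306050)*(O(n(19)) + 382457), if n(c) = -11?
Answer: -119437848800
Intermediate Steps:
O(D) = D² - 698*D
(-84*0 - 306050)*(O(n(19)) + 382457) = (-84*0 - 306050)*(-11*(-698 - 11) + 382457) = (0 - 306050)*(-11*(-709) + 382457) = -306050*(7799 + 382457) = -306050*390256 = -119437848800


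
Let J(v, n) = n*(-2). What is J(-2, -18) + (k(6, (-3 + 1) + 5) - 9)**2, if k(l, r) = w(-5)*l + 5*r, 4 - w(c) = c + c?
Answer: 8136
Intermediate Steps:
w(c) = 4 - 2*c (w(c) = 4 - (c + c) = 4 - 2*c)
k(l, r) = 5*r + 14*l (k(l, r) = (4 - 2*(-5))*l + 5*r = (4 + 10)*l + 5*r = 14*l + 5*r = 5*r + 14*l)
J(v, n) = -2*n
J(-2, -18) + (k(6, (-3 + 1) + 5) - 9)**2 = -2*(-18) + ((5*((-3 + 1) + 5) + 14*6) - 9)**2 = 36 + ((5*(-2 + 5) + 84) - 9)**2 = 36 + ((5*3 + 84) - 9)**2 = 36 + ((15 + 84) - 9)**2 = 36 + (99 - 9)**2 = 36 + 90**2 = 36 + 8100 = 8136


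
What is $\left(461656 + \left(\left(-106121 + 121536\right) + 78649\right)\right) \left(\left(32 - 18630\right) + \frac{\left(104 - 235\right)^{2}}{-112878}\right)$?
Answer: $- \frac{194439222627100}{18813} \approx -1.0335 \cdot 10^{10}$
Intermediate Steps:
$\left(461656 + \left(\left(-106121 + 121536\right) + 78649\right)\right) \left(\left(32 - 18630\right) + \frac{\left(104 - 235\right)^{2}}{-112878}\right) = \left(461656 + \left(15415 + 78649\right)\right) \left(\left(32 - 18630\right) + \left(-131\right)^{2} \left(- \frac{1}{112878}\right)\right) = \left(461656 + 94064\right) \left(-18598 + 17161 \left(- \frac{1}{112878}\right)\right) = 555720 \left(-18598 - \frac{17161}{112878}\right) = 555720 \left(- \frac{2099322205}{112878}\right) = - \frac{194439222627100}{18813}$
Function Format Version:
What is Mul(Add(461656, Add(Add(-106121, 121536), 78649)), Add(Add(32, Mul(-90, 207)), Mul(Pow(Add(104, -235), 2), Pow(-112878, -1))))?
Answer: Rational(-194439222627100, 18813) ≈ -1.0335e+10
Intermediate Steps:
Mul(Add(461656, Add(Add(-106121, 121536), 78649)), Add(Add(32, Mul(-90, 207)), Mul(Pow(Add(104, -235), 2), Pow(-112878, -1)))) = Mul(Add(461656, Add(15415, 78649)), Add(Add(32, -18630), Mul(Pow(-131, 2), Rational(-1, 112878)))) = Mul(Add(461656, 94064), Add(-18598, Mul(17161, Rational(-1, 112878)))) = Mul(555720, Add(-18598, Rational(-17161, 112878))) = Mul(555720, Rational(-2099322205, 112878)) = Rational(-194439222627100, 18813)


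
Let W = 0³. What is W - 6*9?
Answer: -54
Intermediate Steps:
W = 0
W - 6*9 = 0 - 6*9 = 0 - 54 = -54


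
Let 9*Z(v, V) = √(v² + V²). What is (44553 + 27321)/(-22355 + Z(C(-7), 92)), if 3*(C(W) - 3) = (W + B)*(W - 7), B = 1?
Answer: -13014620487/4047941860 - 323433*√377/4047941860 ≈ -3.2167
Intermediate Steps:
C(W) = 3 + (1 + W)*(-7 + W)/3 (C(W) = 3 + ((W + 1)*(W - 7))/3 = 3 + ((1 + W)*(-7 + W))/3 = 3 + (1 + W)*(-7 + W)/3)
Z(v, V) = √(V² + v²)/9 (Z(v, V) = √(v² + V²)/9 = √(V² + v²)/9)
(44553 + 27321)/(-22355 + Z(C(-7), 92)) = (44553 + 27321)/(-22355 + √(92² + (⅔ - 2*(-7) + (⅓)*(-7)²)²)/9) = 71874/(-22355 + √(8464 + (⅔ + 14 + (⅓)*49)²)/9) = 71874/(-22355 + √(8464 + (⅔ + 14 + 49/3)²)/9) = 71874/(-22355 + √(8464 + 31²)/9) = 71874/(-22355 + √(8464 + 961)/9) = 71874/(-22355 + √9425/9) = 71874/(-22355 + (5*√377)/9) = 71874/(-22355 + 5*√377/9)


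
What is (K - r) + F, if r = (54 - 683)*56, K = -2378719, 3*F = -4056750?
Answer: -3695745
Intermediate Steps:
F = -1352250 (F = (⅓)*(-4056750) = -1352250)
r = -35224 (r = -629*56 = -35224)
(K - r) + F = (-2378719 - 1*(-35224)) - 1352250 = (-2378719 + 35224) - 1352250 = -2343495 - 1352250 = -3695745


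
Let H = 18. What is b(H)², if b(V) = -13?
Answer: 169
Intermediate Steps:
b(H)² = (-13)² = 169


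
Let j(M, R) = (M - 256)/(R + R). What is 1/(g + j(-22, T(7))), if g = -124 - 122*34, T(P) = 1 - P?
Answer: -6/25493 ≈ -0.00023536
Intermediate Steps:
j(M, R) = (-256 + M)/(2*R) (j(M, R) = (-256 + M)/((2*R)) = (-256 + M)*(1/(2*R)) = (-256 + M)/(2*R))
g = -4272 (g = -124 - 4148 = -4272)
1/(g + j(-22, T(7))) = 1/(-4272 + (-256 - 22)/(2*(1 - 1*7))) = 1/(-4272 + (½)*(-278)/(1 - 7)) = 1/(-4272 + (½)*(-278)/(-6)) = 1/(-4272 + (½)*(-⅙)*(-278)) = 1/(-4272 + 139/6) = 1/(-25493/6) = -6/25493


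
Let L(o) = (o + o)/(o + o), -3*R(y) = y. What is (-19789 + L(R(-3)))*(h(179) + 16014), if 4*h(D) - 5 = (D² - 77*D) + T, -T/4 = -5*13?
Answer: -408518313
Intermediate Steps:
R(y) = -y/3
T = 260 (T = -(-20)*13 = -4*(-65) = 260)
h(D) = 265/4 - 77*D/4 + D²/4 (h(D) = 5/4 + ((D² - 77*D) + 260)/4 = 5/4 + (260 + D² - 77*D)/4 = 5/4 + (65 - 77*D/4 + D²/4) = 265/4 - 77*D/4 + D²/4)
L(o) = 1 (L(o) = (2*o)/((2*o)) = (2*o)*(1/(2*o)) = 1)
(-19789 + L(R(-3)))*(h(179) + 16014) = (-19789 + 1)*((265/4 - 77/4*179 + (¼)*179²) + 16014) = -19788*((265/4 - 13783/4 + (¼)*32041) + 16014) = -19788*((265/4 - 13783/4 + 32041/4) + 16014) = -19788*(18523/4 + 16014) = -19788*82579/4 = -408518313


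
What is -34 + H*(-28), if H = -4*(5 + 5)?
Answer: 1086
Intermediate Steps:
H = -40 (H = -4*10 = -40)
-34 + H*(-28) = -34 - 40*(-28) = -34 + 1120 = 1086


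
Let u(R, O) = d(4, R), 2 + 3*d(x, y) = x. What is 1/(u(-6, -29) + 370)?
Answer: 3/1112 ≈ 0.0026978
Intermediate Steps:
d(x, y) = -⅔ + x/3
u(R, O) = ⅔ (u(R, O) = -⅔ + (⅓)*4 = -⅔ + 4/3 = ⅔)
1/(u(-6, -29) + 370) = 1/(⅔ + 370) = 1/(1112/3) = 3/1112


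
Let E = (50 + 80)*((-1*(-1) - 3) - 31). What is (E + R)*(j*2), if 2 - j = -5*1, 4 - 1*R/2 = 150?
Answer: -64148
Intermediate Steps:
R = -292 (R = 8 - 2*150 = 8 - 300 = -292)
E = -4290 (E = 130*((1 - 3) - 31) = 130*(-2 - 31) = 130*(-33) = -4290)
j = 7 (j = 2 - (-5) = 2 - 1*(-5) = 2 + 5 = 7)
(E + R)*(j*2) = (-4290 - 292)*(7*2) = -4582*14 = -64148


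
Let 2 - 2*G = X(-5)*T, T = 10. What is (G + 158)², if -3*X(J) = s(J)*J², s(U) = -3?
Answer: 1156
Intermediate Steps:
X(J) = J² (X(J) = -(-1)*J² = J²)
G = -124 (G = 1 - (-5)²*10/2 = 1 - 25*10/2 = 1 - ½*250 = 1 - 125 = -124)
(G + 158)² = (-124 + 158)² = 34² = 1156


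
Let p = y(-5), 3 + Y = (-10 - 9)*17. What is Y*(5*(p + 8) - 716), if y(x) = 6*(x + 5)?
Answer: 220376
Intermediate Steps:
y(x) = 30 + 6*x (y(x) = 6*(5 + x) = 30 + 6*x)
Y = -326 (Y = -3 + (-10 - 9)*17 = -3 - 19*17 = -3 - 323 = -326)
p = 0 (p = 30 + 6*(-5) = 30 - 30 = 0)
Y*(5*(p + 8) - 716) = -326*(5*(0 + 8) - 716) = -326*(5*8 - 716) = -326*(40 - 716) = -326*(-676) = 220376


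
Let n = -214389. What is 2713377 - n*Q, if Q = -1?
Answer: 2498988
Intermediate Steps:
2713377 - n*Q = 2713377 - (-214389)*(-1) = 2713377 - 1*214389 = 2713377 - 214389 = 2498988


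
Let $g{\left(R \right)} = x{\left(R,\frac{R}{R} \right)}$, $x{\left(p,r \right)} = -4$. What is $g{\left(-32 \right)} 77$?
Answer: $-308$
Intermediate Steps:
$g{\left(R \right)} = -4$
$g{\left(-32 \right)} 77 = \left(-4\right) 77 = -308$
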